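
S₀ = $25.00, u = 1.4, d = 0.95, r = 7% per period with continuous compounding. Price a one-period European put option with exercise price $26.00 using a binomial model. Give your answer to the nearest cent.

$1.53

Risk-neutral probability p = (e^0.07 − 0.95)/(1.4 − 0.95) = 0.1225/0.4500 = 0.2722
Terminal stock prices: S_u = 35, S_d = 23.75
Terminal payoffs (K − S): max(-9, 0) = 0, max(2.25, 0) = 2.25
Node 0 (S = 25): V_0 = e^(−0.07)·[0.2722·0.0000 + 0.7278·2.2500] = 1.5268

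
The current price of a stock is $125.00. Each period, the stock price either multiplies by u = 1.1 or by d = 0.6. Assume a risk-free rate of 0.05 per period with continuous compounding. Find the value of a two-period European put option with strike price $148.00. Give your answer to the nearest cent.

Risk-neutral probability p = (e^0.05 − 0.6)/(1.1 − 0.6) = 0.4513/0.5000 = 0.9025
Terminal stock prices: S_uu = 151.3, S_ud = 82.5, S_dd = 45
Terminal payoffs (K − S): max(-3.25, 0) = 0, max(65.5, 0) = 65.5, max(103, 0) = 103
Node u (S = 137.5): V_u = e^(−0.05)·[0.9025·0.0000 + 0.0975·65.5000] = 6.0722
Node d (S = 75): V_d = e^(−0.05)·[0.9025·65.5000 + 0.0975·103.0000] = 65.7820
Node 0 (S = 125): V_0 = e^(−0.05)·[0.9025·6.0722 + 0.0975·65.7820] = 11.3114

$11.31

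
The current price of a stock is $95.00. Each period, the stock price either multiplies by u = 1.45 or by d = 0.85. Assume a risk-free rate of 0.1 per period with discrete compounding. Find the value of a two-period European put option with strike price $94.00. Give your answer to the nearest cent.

Risk-neutral probability p = (1 + 0.1 − 0.85)/(1.45 − 0.85) = 0.2500/0.6000 = 0.4167
Terminal stock prices: S_uu = 199.7, S_ud = 117.1, S_dd = 68.64
Terminal payoffs (K − S): max(-105.7, 0) = 0, max(-23.09, 0) = 0, max(25.36, 0) = 25.36
Node u (S = 137.8): V_u = 1/1.1·[0.4167·0.0000 + 0.5833·0.0000] = 0.0000
Node d (S = 80.75): V_d = 1/1.1·[0.4167·0.0000 + 0.5833·25.3625] = 13.4498
Node 0 (S = 95): V_0 = 1/1.1·[0.4167·0.0000 + 0.5833·13.4498] = 7.1325

$7.13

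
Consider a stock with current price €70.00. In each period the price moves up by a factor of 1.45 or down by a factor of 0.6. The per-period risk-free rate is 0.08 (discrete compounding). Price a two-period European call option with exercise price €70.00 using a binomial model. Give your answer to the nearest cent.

Risk-neutral probability p = (1 + 0.08 − 0.6)/(1.45 − 0.6) = 0.4800/0.8500 = 0.5647
Terminal stock prices: S_uu = 147.2, S_ud = 60.9, S_dd = 25.2
Terminal payoffs (S − K): max(77.18, 0) = 77.18, max(-9.1, 0) = 0, max(-44.8, 0) = 0
Node u (S = 101.5): V_u = 1/1.08·[0.5647·77.1750 + 0.4353·0.0000] = 40.3529
Node d (S = 42): V_d = 1/1.08·[0.5647·0.0000 + 0.4353·0.0000] = 0.0000
Node 0 (S = 70): V_0 = 1/1.08·[0.5647·40.3529 + 0.4353·0.0000] = 21.0996

€21.10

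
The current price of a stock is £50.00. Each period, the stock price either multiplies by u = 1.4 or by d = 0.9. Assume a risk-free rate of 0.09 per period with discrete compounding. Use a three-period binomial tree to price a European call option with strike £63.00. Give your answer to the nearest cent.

Risk-neutral probability p = (1 + 0.09 − 0.9)/(1.4 − 0.9) = 0.1900/0.5000 = 0.3800
Terminal stock prices: S_uuu = 137.2, S_uud = 88.2, S_udd = 56.7, S_ddd = 36.45
Terminal payoffs (S − K): max(74.2, 0) = 74.2, max(25.2, 0) = 25.2, max(-6.3, 0) = 0, max(-26.55, 0) = 0
Node uu (S = 98): V_uu = 1/1.09·[0.3800·74.2000 + 0.6200·25.2000] = 40.2018
Node ud (S = 63): V_ud = 1/1.09·[0.3800·25.2000 + 0.6200·0.0000] = 8.7853
Node dd (S = 40.5): V_dd = 1/1.09·[0.3800·0.0000 + 0.6200·0.0000] = 0.0000
Node u (S = 70): V_u = 1/1.09·[0.3800·40.2018 + 0.6200·8.7853] = 19.0125
Node d (S = 45): V_d = 1/1.09·[0.3800·8.7853 + 0.6200·0.0000] = 3.0628
Node 0 (S = 50): V_0 = 1/1.09·[0.3800·19.0125 + 0.6200·3.0628] = 8.3703

£8.37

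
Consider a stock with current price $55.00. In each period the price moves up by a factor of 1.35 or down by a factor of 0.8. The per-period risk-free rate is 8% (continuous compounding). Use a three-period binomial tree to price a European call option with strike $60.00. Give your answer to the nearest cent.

Risk-neutral probability p = (e^0.08 − 0.8)/(1.35 − 0.8) = 0.2833/0.5500 = 0.5151
Terminal stock prices: S_uuu = 135.3, S_uud = 80.19, S_udd = 47.52, S_ddd = 28.16
Terminal payoffs (S − K): max(75.32, 0) = 75.32, max(20.19, 0) = 20.19, max(-12.48, 0) = 0, max(-31.84, 0) = 0
Node uu (S = 100.2): V_uu = e^(−0.08)·[0.5151·75.3206 + 0.4849·20.1900] = 44.8505
Node ud (S = 59.4): V_ud = e^(−0.08)·[0.5151·20.1900 + 0.4849·0.0000] = 9.5997
Node dd (S = 35.2): V_dd = e^(−0.08)·[0.5151·0.0000 + 0.4849·0.0000] = 0.0000
Node u (S = 74.25): V_u = e^(−0.08)·[0.5151·44.8505 + 0.4849·9.5997] = 25.6222
Node d (S = 44): V_d = e^(−0.08)·[0.5151·9.5997 + 0.4849·0.0000] = 4.5643
Node 0 (S = 55): V_0 = e^(−0.08)·[0.5151·25.6222 + 0.4849·4.5643] = 14.2258

$14.23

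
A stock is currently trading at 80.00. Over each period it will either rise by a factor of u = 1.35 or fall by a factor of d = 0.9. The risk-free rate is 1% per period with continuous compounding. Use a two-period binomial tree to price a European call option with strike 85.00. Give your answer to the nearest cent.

Risk-neutral probability p = (e^0.01 − 0.9)/(1.35 − 0.9) = 0.1101/0.4500 = 0.2446
Terminal stock prices: S_uu = 145.8, S_ud = 97.2, S_dd = 64.8
Terminal payoffs (S − K): max(60.8, 0) = 60.8, max(12.2, 0) = 12.2, max(-20.2, 0) = 0
Node u (S = 108): V_u = e^(−0.01)·[0.2446·60.8000 + 0.7554·12.2000] = 23.8458
Node d (S = 72): V_d = e^(−0.01)·[0.2446·12.2000 + 0.7554·0.0000] = 2.9539
Node 0 (S = 80): V_0 = e^(−0.01)·[0.2446·23.8458 + 0.7554·2.9539] = 7.9829

7.98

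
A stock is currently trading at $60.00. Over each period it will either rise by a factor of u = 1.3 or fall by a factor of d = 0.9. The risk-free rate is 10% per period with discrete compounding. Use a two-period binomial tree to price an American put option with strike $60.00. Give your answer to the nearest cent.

Risk-neutral probability p = (1 + 0.1 − 0.9)/(1.3 − 0.9) = 0.2000/0.4000 = 0.5000
Terminal stock prices: S_uu = 101.4, S_ud = 70.2, S_dd = 48.6
Terminal payoffs (K − S): max(-41.4, 0) = 0, max(-10.2, 0) = 0, max(11.4, 0) = 11.4
Node u (S = 78): continuation = 1/1.1·[0.5000·0.0000 + 0.5000·0.0000] = 0.0000; exercise value = 0.0000 ≤ continuation, so V_u = 0.0000
Node d (S = 54): continuation = 1/1.1·[0.5000·0.0000 + 0.5000·11.4000] = 5.1818; exercise value = 6.0000 > continuation, so V_d = 6.0000 (exercise)
Node 0 (S = 60): continuation = 1/1.1·[0.5000·0.0000 + 0.5000·6.0000] = 2.7273; exercise value = 0.0000 ≤ continuation, so V_0 = 2.7273

$2.73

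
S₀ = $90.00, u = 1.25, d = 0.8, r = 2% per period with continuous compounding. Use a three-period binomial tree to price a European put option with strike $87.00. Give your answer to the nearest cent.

Risk-neutral probability p = (e^0.02 − 0.8)/(1.25 − 0.8) = 0.2202/0.4500 = 0.4893
Terminal stock prices: S_uuu = 175.8, S_uud = 112.5, S_udd = 72, S_ddd = 46.08
Terminal payoffs (K − S): max(-88.78, 0) = 0, max(-25.5, 0) = 0, max(15, 0) = 15, max(40.92, 0) = 40.92
Node uu (S = 140.6): V_uu = e^(−0.02)·[0.4893·0.0000 + 0.5107·0.0000] = 0.0000
Node ud (S = 90): V_ud = e^(−0.02)·[0.4893·0.0000 + 0.5107·15.0000] = 7.5083
Node dd (S = 57.6): V_dd = e^(−0.02)·[0.4893·15.0000 + 0.5107·40.9200] = 27.6773
Node u (S = 112.5): V_u = e^(−0.02)·[0.4893·0.0000 + 0.5107·7.5083] = 3.7583
Node d (S = 72): V_d = e^(−0.02)·[0.4893·7.5083 + 0.5107·27.6773] = 17.4552
Node 0 (S = 90): V_0 = e^(−0.02)·[0.4893·3.7583 + 0.5107·17.4552] = 10.5399

$10.54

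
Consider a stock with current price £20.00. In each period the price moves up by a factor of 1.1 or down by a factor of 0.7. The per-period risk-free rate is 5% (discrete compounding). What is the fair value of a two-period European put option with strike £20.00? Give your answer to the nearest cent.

£1.06

Risk-neutral probability p = (1 + 0.05 − 0.7)/(1.1 − 0.7) = 0.3500/0.4000 = 0.8750
Terminal stock prices: S_uu = 24.2, S_ud = 15.4, S_dd = 9.8
Terminal payoffs (K − S): max(-4.2, 0) = 0, max(4.6, 0) = 4.6, max(10.2, 0) = 10.2
Node u (S = 22): V_u = 1/1.05·[0.8750·0.0000 + 0.1250·4.6000] = 0.5476
Node d (S = 14): V_d = 1/1.05·[0.8750·4.6000 + 0.1250·10.2000] = 5.0476
Node 0 (S = 20): V_0 = 1/1.05·[0.8750·0.5476 + 0.1250·5.0476] = 1.0573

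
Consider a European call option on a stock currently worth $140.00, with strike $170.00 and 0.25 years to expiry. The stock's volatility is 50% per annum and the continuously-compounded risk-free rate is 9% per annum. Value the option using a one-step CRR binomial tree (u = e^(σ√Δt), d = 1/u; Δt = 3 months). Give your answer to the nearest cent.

$4.61

CRR parameters: u = e^(σ√Δt) = e^(0.5·√0.25) = 1.2840, d = 1/u = 0.7788
Per-period rate: rΔt = 0.09·0.25 = 0.0225, so R = e^0.0225 = 1.0228
Risk-neutral probability p = (e^0.0225 − 0.7788)/(1.2840 − 0.7788) = 0.2440/0.5052 = 0.4829
Terminal stock prices: S_u = 179.8, S_d = 109
Terminal payoffs (S − K): max(9.764, 0) = 9.764, max(-60.97, 0) = 0
Node 0 (S = 140): V_0 = e^(−0.0225)·[0.4829·9.7636 + 0.5171·0.0000] = 4.6096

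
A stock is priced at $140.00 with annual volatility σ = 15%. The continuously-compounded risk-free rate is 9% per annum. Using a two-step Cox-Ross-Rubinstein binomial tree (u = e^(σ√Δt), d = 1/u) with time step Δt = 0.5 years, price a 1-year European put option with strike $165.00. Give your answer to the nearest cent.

$14.32

CRR parameters: u = e^(σ√Δt) = e^(0.15·√0.5) = 1.1119, d = 1/u = 0.8994
Per-period rate: rΔt = 0.09·0.5 = 0.045, so R = e^0.045 = 1.0460
Risk-neutral probability p = (e^0.045 − 0.8994)/(1.1119 − 0.8994) = 0.1467/0.2125 = 0.6901
Terminal stock prices: S_uu = 173.1, S_ud = 140, S_dd = 113.2
Terminal payoffs (K − S): max(-8.084, 0) = 0, max(25, 0) = 25, max(51.76, 0) = 51.76
Node u (S = 155.7): V_u = e^(−0.045)·[0.6901·0.0000 + 0.3099·25.0000] = 7.4071
Node d (S = 125.9): V_d = e^(−0.045)·[0.6901·25.0000 + 0.3099·51.7599] = 31.8284
Node 0 (S = 140): V_0 = e^(−0.045)·[0.6901·7.4071 + 0.3099·31.8284] = 14.3168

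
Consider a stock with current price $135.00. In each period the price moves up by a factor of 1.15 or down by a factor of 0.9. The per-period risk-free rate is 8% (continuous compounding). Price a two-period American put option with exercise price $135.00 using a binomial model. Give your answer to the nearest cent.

$3.33

Risk-neutral probability p = (e^0.08 − 0.9)/(1.15 − 0.9) = 0.1833/0.2500 = 0.7331
Terminal stock prices: S_uu = 178.5, S_ud = 139.7, S_dd = 109.4
Terminal payoffs (K − S): max(-43.54, 0) = 0, max(-4.725, 0) = 0, max(25.65, 0) = 25.65
Node u (S = 155.2): continuation = e^(−0.08)·[0.7331·0.0000 + 0.2669·0.0000] = 0.0000; exercise value = 0.0000 ≤ continuation, so V_u = 0.0000
Node d (S = 121.5): continuation = e^(−0.08)·[0.7331·0.0000 + 0.2669·25.6500] = 6.3185; exercise value = 13.5000 > continuation, so V_d = 13.5000 (exercise)
Node 0 (S = 135): continuation = e^(−0.08)·[0.7331·0.0000 + 0.2669·13.5000] = 3.3255; exercise value = 0.0000 ≤ continuation, so V_0 = 3.3255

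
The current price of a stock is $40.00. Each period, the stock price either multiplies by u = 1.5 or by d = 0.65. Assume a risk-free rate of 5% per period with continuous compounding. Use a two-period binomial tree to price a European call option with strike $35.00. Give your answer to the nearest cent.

Risk-neutral probability p = (e^0.05 − 0.65)/(1.5 − 0.65) = 0.4013/0.8500 = 0.4721
Terminal stock prices: S_uu = 90, S_ud = 39, S_dd = 16.9
Terminal payoffs (S − K): max(55, 0) = 55, max(4, 0) = 4, max(-18.1, 0) = 0
Node u (S = 60): V_u = e^(−0.05)·[0.4721·55.0000 + 0.5279·4.0000] = 26.7070
Node d (S = 26): V_d = e^(−0.05)·[0.4721·4.0000 + 0.5279·0.0000] = 1.7962
Node 0 (S = 40): V_0 = e^(−0.05)·[0.4721·26.7070 + 0.5279·1.7962] = 12.8950

$12.90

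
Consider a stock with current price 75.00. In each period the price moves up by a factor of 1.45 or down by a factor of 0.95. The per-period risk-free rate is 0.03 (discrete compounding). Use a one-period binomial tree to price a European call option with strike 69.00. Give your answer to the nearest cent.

8.01

Risk-neutral probability p = (1 + 0.03 − 0.95)/(1.45 − 0.95) = 0.0800/0.5000 = 0.1600
Terminal stock prices: S_u = 108.8, S_d = 71.25
Terminal payoffs (S − K): max(39.75, 0) = 39.75, max(2.25, 0) = 2.25
Node 0 (S = 75): V_0 = 1/1.03·[0.1600·39.7500 + 0.8400·2.2500] = 8.0097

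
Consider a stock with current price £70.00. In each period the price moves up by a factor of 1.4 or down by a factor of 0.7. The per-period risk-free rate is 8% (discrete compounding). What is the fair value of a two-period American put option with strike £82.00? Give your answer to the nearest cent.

£16.82

Risk-neutral probability p = (1 + 0.08 − 0.7)/(1.4 − 0.7) = 0.3800/0.7000 = 0.5429
Terminal stock prices: S_uu = 137.2, S_ud = 68.6, S_dd = 34.3
Terminal payoffs (K − S): max(-55.2, 0) = 0, max(13.4, 0) = 13.4, max(47.7, 0) = 47.7
Node u (S = 98): continuation = 1/1.08·[0.5429·0.0000 + 0.4571·13.4000] = 5.6720; exercise value = 0.0000 ≤ continuation, so V_u = 5.6720
Node d (S = 49): continuation = 1/1.08·[0.5429·13.4000 + 0.4571·47.7000] = 26.9259; exercise value = 33.0000 > continuation, so V_d = 33.0000 (exercise)
Node 0 (S = 70): continuation = 1/1.08·[0.5429·5.6720 + 0.4571·33.0000] = 16.8192; exercise value = 12.0000 ≤ continuation, so V_0 = 16.8192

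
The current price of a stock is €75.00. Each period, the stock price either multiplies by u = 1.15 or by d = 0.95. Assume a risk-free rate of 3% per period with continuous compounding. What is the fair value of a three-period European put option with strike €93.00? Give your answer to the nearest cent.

Risk-neutral probability p = (e^0.03 − 0.95)/(1.15 − 0.95) = 0.0805/0.2000 = 0.4023
Terminal stock prices: S_uuu = 114.1, S_uud = 94.23, S_udd = 77.84, S_ddd = 64.3
Terminal payoffs (K − S): max(-21.07, 0) = 0, max(-1.228, 0) = 0, max(15.16, 0) = 15.16, max(28.7, 0) = 28.7
Node uu (S = 99.19): V_uu = e^(−0.03)·[0.4023·0.0000 + 0.5977·0.0000] = 0.0000
Node ud (S = 81.94): V_ud = e^(−0.03)·[0.4023·0.0000 + 0.5977·15.1594] = 8.7934
Node dd (S = 67.69): V_dd = e^(−0.03)·[0.4023·15.1594 + 0.5977·28.6969] = 22.5639
Node u (S = 86.25): V_u = e^(−0.03)·[0.4023·0.0000 + 0.5977·8.7934] = 5.1007
Node d (S = 71.25): V_d = e^(−0.03)·[0.4023·8.7934 + 0.5977·22.5639] = 16.5213
Node 0 (S = 75): V_0 = e^(−0.03)·[0.4023·5.1007 + 0.5977·16.5213] = 11.5746

€11.57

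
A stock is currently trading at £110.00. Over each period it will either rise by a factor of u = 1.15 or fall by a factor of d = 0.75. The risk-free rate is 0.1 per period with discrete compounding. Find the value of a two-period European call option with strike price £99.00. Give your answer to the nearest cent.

Risk-neutral probability p = (1 + 0.1 − 0.75)/(1.15 − 0.75) = 0.3500/0.4000 = 0.8750
Terminal stock prices: S_uu = 145.5, S_ud = 94.87, S_dd = 61.88
Terminal payoffs (S − K): max(46.47, 0) = 46.47, max(-4.125, 0) = 0, max(-37.12, 0) = 0
Node u (S = 126.5): V_u = 1/1.1·[0.8750·46.4750 + 0.1250·0.0000] = 36.9687
Node d (S = 82.5): V_d = 1/1.1·[0.8750·0.0000 + 0.1250·0.0000] = 0.0000
Node 0 (S = 110): V_0 = 1/1.1·[0.8750·36.9687 + 0.1250·0.0000] = 29.4070

£29.41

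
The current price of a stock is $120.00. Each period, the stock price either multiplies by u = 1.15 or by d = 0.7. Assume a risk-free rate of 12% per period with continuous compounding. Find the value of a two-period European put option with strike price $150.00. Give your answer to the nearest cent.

$4.17

Risk-neutral probability p = (e^0.12 − 0.7)/(1.15 − 0.7) = 0.4275/0.4500 = 0.9500
Terminal stock prices: S_uu = 158.7, S_ud = 96.6, S_dd = 58.8
Terminal payoffs (K − S): max(-8.7, 0) = 0, max(53.4, 0) = 53.4, max(91.2, 0) = 91.2
Node u (S = 138): V_u = e^(−0.12)·[0.9500·0.0000 + 0.0500·53.4000] = 2.3684
Node d (S = 84): V_d = e^(−0.12)·[0.9500·53.4000 + 0.0500·91.2000] = 49.0381
Node 0 (S = 120): V_0 = e^(−0.12)·[0.9500·2.3684 + 0.0500·49.0381] = 4.1705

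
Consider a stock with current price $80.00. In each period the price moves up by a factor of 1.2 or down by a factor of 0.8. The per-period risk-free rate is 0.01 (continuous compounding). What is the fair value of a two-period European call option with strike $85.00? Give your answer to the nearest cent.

$8.16

Risk-neutral probability p = (e^0.01 − 0.8)/(1.2 − 0.8) = 0.2101/0.4000 = 0.5251
Terminal stock prices: S_uu = 115.2, S_ud = 76.8, S_dd = 51.2
Terminal payoffs (S − K): max(30.2, 0) = 30.2, max(-8.2, 0) = 0, max(-33.8, 0) = 0
Node u (S = 96): V_u = e^(−0.01)·[0.5251·30.2000 + 0.4749·0.0000] = 15.7010
Node d (S = 64): V_d = e^(−0.01)·[0.5251·0.0000 + 0.4749·0.0000] = 0.0000
Node 0 (S = 80): V_0 = e^(−0.01)·[0.5251·15.7010 + 0.4749·0.0000] = 8.1629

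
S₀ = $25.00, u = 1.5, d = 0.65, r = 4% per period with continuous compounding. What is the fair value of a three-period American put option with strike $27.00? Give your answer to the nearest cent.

Risk-neutral probability p = (e^0.04 − 0.65)/(1.5 − 0.65) = 0.3908/0.8500 = 0.4598
Terminal stock prices: S_uuu = 84.38, S_uud = 36.56, S_udd = 15.84, S_ddd = 6.866
Terminal payoffs (K − S): max(-57.38, 0) = 0, max(-9.562, 0) = 0, max(11.16, 0) = 11.16, max(20.13, 0) = 20.13
Node uu (S = 56.25): continuation = e^(−0.04)·[0.4598·0.0000 + 0.5402·0.0000] = 0.0000; exercise value = 0.0000 ≤ continuation, so V_uu = 0.0000
Node ud (S = 24.38): continuation = e^(−0.04)·[0.4598·0.0000 + 0.5402·11.1562] = 5.7905; exercise value = 2.6250 ≤ continuation, so V_ud = 5.7905
Node dd (S = 10.56): continuation = e^(−0.04)·[0.4598·11.1562 + 0.5402·20.1344] = 15.3788; exercise value = 16.4375 > continuation, so V_dd = 16.4375 (exercise)
Node u (S = 37.5): continuation = e^(−0.04)·[0.4598·0.0000 + 0.5402·5.7905] = 3.0055; exercise value = 0.0000 ≤ continuation, so V_u = 3.0055
Node d (S = 16.25): continuation = e^(−0.04)·[0.4598·5.7905 + 0.5402·16.4375] = 11.0897; exercise value = 10.7500 ≤ continuation, so V_d = 11.0897
Node 0 (S = 25): continuation = e^(−0.04)·[0.4598·3.0055 + 0.5402·11.0897] = 7.0837; exercise value = 2.0000 ≤ continuation, so V_0 = 7.0837

$7.08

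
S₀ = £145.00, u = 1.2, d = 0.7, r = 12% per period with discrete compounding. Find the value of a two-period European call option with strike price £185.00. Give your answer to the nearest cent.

Risk-neutral probability p = (1 + 0.12 − 0.7)/(1.2 − 0.7) = 0.4200/0.5000 = 0.8400
Terminal stock prices: S_uu = 208.8, S_ud = 121.8, S_dd = 71.05
Terminal payoffs (S − K): max(23.8, 0) = 23.8, max(-63.2, 0) = 0, max(-114, 0) = 0
Node u (S = 174): V_u = 1/1.12·[0.8400·23.8000 + 0.1600·0.0000] = 17.8500
Node d (S = 101.5): V_d = 1/1.12·[0.8400·0.0000 + 0.1600·0.0000] = 0.0000
Node 0 (S = 145): V_0 = 1/1.12·[0.8400·17.8500 + 0.1600·0.0000] = 13.3875

£13.39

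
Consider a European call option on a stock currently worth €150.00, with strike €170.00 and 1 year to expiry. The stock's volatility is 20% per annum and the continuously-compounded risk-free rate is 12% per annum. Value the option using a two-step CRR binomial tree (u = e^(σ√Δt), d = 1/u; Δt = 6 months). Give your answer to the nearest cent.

€12.00

CRR parameters: u = e^(σ√Δt) = e^(0.2·√0.5) = 1.1519, d = 1/u = 0.8681
Per-period rate: rΔt = 0.12·0.5 = 0.06, so R = e^0.06 = 1.0618
Risk-neutral probability p = (e^0.06 − 0.8681)/(1.1519 − 0.8681) = 0.1937/0.2838 = 0.6826
Terminal stock prices: S_uu = 199, S_ud = 150, S_dd = 113
Terminal payoffs (S − K): max(29.03, 0) = 29.03, max(-20, 0) = 0, max(-56.95, 0) = 0
Node u (S = 172.8): V_u = e^(−0.06)·[0.6826·29.0345 + 0.3174·0.0000] = 18.6648
Node d (S = 130.2): V_d = e^(−0.06)·[0.6826·0.0000 + 0.3174·0.0000] = 0.0000
Node 0 (S = 150): V_0 = e^(−0.06)·[0.6826·18.6648 + 0.3174·0.0000] = 11.9987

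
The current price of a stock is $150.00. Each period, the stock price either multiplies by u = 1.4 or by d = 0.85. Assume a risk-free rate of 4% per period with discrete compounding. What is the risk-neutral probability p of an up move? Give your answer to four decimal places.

Risk-neutral probability p = (1 + 0.04 − 0.85)/(1.4 − 0.85) = 0.1900/0.5500 = 0.3455

p = 0.3455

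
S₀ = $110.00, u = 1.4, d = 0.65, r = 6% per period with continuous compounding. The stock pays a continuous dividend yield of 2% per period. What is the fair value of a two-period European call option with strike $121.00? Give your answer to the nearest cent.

Per-period risk-free factor R = e^0.06 = 1.0618; dividend-adjusted growth = e^(0.06−0.02) = 1.0408.
Risk-neutral probability p = (1.0408 − 0.65)/(1.4 − 0.65) = 0.3908/0.7500 = 0.5211
Terminal stock prices: S_uu = 215.6, S_ud = 100.1, S_dd = 46.48
Terminal payoffs (S − K): max(94.6, 0) = 94.6, max(-20.9, 0) = 0, max(-74.53, 0) = 0
Node u (S = 154): V_u = e^(−0.06)·[0.5211·94.6000 + 0.4789·0.0000] = 46.4236
Node d (S = 71.5): V_d = e^(−0.06)·[0.5211·0.0000 + 0.4789·0.0000] = 0.0000
Node 0 (S = 110): V_0 = e^(−0.06)·[0.5211·46.4236 + 0.4789·0.0000] = 22.7817

$22.78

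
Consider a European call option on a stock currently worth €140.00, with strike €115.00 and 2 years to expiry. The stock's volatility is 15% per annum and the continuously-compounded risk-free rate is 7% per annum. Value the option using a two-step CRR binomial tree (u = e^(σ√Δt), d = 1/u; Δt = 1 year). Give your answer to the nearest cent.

CRR parameters: u = e^(σ√Δt) = e^(0.15·√1) = 1.1618, d = 1/u = 0.8607
Per-period rate: rΔt = 0.07·1 = 0.07, so R = e^0.07 = 1.0725
Risk-neutral probability p = (e^0.07 − 0.8607)/(1.1618 − 0.8607) = 0.2118/0.3011 = 0.7034
Terminal stock prices: S_uu = 189, S_ud = 140, S_dd = 103.7
Terminal payoffs (S − K): max(73.98, 0) = 73.98, max(25, 0) = 25, max(-11.29, 0) = 0
Node u (S = 162.7): V_u = e^(−0.07)·[0.7034·73.9802 + 0.2966·25.0000] = 55.4315
Node d (S = 120.5): V_d = e^(−0.07)·[0.7034·25.0000 + 0.2966·0.0000] = 16.3952
Node 0 (S = 140): V_0 = e^(−0.07)·[0.7034·55.4315 + 0.2966·16.3952] = 40.8871

€40.89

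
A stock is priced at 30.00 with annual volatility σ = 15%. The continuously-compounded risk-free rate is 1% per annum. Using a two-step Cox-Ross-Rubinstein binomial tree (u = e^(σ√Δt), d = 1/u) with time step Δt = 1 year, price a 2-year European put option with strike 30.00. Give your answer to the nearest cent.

CRR parameters: u = e^(σ√Δt) = e^(0.15·√1) = 1.1618, d = 1/u = 0.8607
Per-period rate: rΔt = 0.01·1 = 0.01, so R = e^0.01 = 1.0101
Risk-neutral probability p = (e^0.01 − 0.8607)/(1.1618 − 0.8607) = 0.1493/0.3011 = 0.4959
Terminal stock prices: S_uu = 40.5, S_ud = 30, S_dd = 22.22
Terminal payoffs (K − S): max(-10.5, 0) = 0, max(0, 0) = 0, max(7.775, 0) = 7.775
Node u (S = 34.86): V_u = e^(−0.01)·[0.4959·0.0000 + 0.5041·0.0000] = 0.0000
Node d (S = 25.82): V_d = e^(−0.01)·[0.4959·0.0000 + 0.5041·7.7755] = 3.8803
Node 0 (S = 30): V_0 = e^(−0.01)·[0.4959·0.0000 + 0.5041·3.8803] = 1.9364

1.94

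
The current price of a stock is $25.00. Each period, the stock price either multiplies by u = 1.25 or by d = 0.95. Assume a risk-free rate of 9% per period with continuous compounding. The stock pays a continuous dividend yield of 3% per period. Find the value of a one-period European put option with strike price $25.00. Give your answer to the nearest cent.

Per-period risk-free factor R = e^0.09 = 1.0942; dividend-adjusted growth = e^(0.09−0.03) = 1.0618.
Risk-neutral probability p = (1.0618 − 0.95)/(1.25 − 0.95) = 0.1118/0.3000 = 0.3728
Terminal stock prices: S_u = 31.25, S_d = 23.75
Terminal payoffs (K − S): max(-6.25, 0) = 0, max(1.25, 0) = 1.25
Node 0 (S = 25): V_0 = e^(−0.09)·[0.3728·0.0000 + 0.6272·1.2500] = 0.7165

$0.72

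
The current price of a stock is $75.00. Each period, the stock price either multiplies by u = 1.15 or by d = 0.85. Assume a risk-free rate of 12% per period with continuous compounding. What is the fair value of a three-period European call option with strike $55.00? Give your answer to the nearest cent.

$36.63

Risk-neutral probability p = (e^0.12 − 0.85)/(1.15 − 0.85) = 0.2775/0.3000 = 0.9250
Terminal stock prices: S_uuu = 114.1, S_uud = 84.31, S_udd = 62.32, S_ddd = 46.06
Terminal payoffs (S − K): max(59.07, 0) = 59.07, max(29.31, 0) = 29.31, max(7.316, 0) = 7.316, max(-8.941, 0) = 0
Node uu (S = 99.19): V_uu = e^(−0.12)·[0.9250·59.0656 + 0.0750·29.3094] = 50.4069
Node ud (S = 73.31): V_ud = e^(−0.12)·[0.9250·29.3094 + 0.0750·7.3156] = 24.5319
Node dd (S = 54.19): V_dd = e^(−0.12)·[0.9250·7.3156 + 0.0750·0.0000] = 6.0017
Node u (S = 86.25): V_u = e^(−0.12)·[0.9250·50.4069 + 0.0750·24.5319] = 42.9855
Node d (S = 63.75): V_d = e^(−0.12)·[0.9250·24.5319 + 0.0750·6.0017] = 20.5250
Node 0 (S = 75): V_0 = e^(−0.12)·[0.9250·42.9855 + 0.0750·20.5250] = 36.6304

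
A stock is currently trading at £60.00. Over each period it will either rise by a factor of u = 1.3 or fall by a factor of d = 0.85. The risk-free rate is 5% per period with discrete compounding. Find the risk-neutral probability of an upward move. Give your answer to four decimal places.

Risk-neutral probability p = (1 + 0.05 − 0.85)/(1.3 − 0.85) = 0.2000/0.4500 = 0.4444

p = 0.4444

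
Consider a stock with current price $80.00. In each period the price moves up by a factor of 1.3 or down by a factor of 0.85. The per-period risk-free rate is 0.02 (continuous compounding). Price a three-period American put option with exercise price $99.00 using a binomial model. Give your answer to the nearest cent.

Risk-neutral probability p = (e^0.02 − 0.85)/(1.3 − 0.85) = 0.1702/0.4500 = 0.3782
Terminal stock prices: S_uuu = 175.8, S_uud = 114.9, S_udd = 75.14, S_ddd = 49.13
Terminal payoffs (K − S): max(-76.76, 0) = 0, max(-15.92, 0) = 0, max(23.86, 0) = 23.86, max(49.87, 0) = 49.87
Node uu (S = 135.2): continuation = e^(−0.02)·[0.3782·0.0000 + 0.6218·0.0000] = 0.0000; exercise value = 0.0000 ≤ continuation, so V_uu = 0.0000
Node ud (S = 88.4): continuation = e^(−0.02)·[0.3782·0.0000 + 0.6218·23.8600] = 14.5418; exercise value = 10.6000 ≤ continuation, so V_ud = 14.5418
Node dd (S = 57.8): continuation = e^(−0.02)·[0.3782·23.8600 + 0.6218·49.8700] = 39.2397; exercise value = 41.2000 > continuation, so V_dd = 41.2000 (exercise)
Node u (S = 104): continuation = e^(−0.02)·[0.3782·0.0000 + 0.6218·14.5418] = 8.8627; exercise value = 0.0000 ≤ continuation, so V_u = 8.8627
Node d (S = 68): continuation = e^(−0.02)·[0.3782·14.5418 + 0.6218·41.2000] = 30.5010; exercise value = 31.0000 > continuation, so V_d = 31.0000 (exercise)
Node 0 (S = 80): continuation = e^(−0.02)·[0.3782·8.8627 + 0.6218·31.0000] = 22.1791; exercise value = 19.0000 ≤ continuation, so V_0 = 22.1791

$22.18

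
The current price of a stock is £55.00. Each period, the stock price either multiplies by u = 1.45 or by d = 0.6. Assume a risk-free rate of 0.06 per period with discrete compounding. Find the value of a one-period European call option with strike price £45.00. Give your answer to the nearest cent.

Risk-neutral probability p = (1 + 0.06 − 0.6)/(1.45 − 0.6) = 0.4600/0.8500 = 0.5412
Terminal stock prices: S_u = 79.75, S_d = 33
Terminal payoffs (S − K): max(34.75, 0) = 34.75, max(-12, 0) = 0
Node 0 (S = 55): V_0 = 1/1.06·[0.5412·34.7500 + 0.4588·0.0000] = 17.7414

£17.74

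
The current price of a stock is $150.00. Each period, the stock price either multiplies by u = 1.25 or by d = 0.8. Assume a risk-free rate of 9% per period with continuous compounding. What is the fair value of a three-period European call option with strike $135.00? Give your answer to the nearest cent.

$51.48

Risk-neutral probability p = (e^0.09 − 0.8)/(1.25 − 0.8) = 0.2942/0.4500 = 0.6537
Terminal stock prices: S_uuu = 293, S_uud = 187.5, S_udd = 120, S_ddd = 76.8
Terminal payoffs (S − K): max(158, 0) = 158, max(52.5, 0) = 52.5, max(-15, 0) = 0, max(-58.2, 0) = 0
Node uu (S = 234.4): V_uu = e^(−0.09)·[0.6537·157.9688 + 0.3463·52.5000] = 110.9943
Node ud (S = 150): V_ud = e^(−0.09)·[0.6537·52.5000 + 0.3463·0.0000] = 31.3664
Node dd (S = 96): V_dd = e^(−0.09)·[0.6537·0.0000 + 0.3463·0.0000] = 0.0000
Node u (S = 187.5): V_u = e^(−0.09)·[0.6537·110.9943 + 0.3463·31.3664] = 76.2409
Node d (S = 120): V_d = e^(−0.09)·[0.6537·31.3664 + 0.3463·0.0000] = 18.7400
Node 0 (S = 150): V_0 = e^(−0.09)·[0.6537·76.2409 + 0.3463·18.7400] = 51.4813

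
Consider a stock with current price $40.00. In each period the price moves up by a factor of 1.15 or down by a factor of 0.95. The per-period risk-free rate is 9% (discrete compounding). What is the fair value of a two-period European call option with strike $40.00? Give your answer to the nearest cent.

$6.63

Risk-neutral probability p = (1 + 0.09 − 0.95)/(1.15 − 0.95) = 0.1400/0.2000 = 0.7000
Terminal stock prices: S_uu = 52.9, S_ud = 43.7, S_dd = 36.1
Terminal payoffs (S − K): max(12.9, 0) = 12.9, max(3.7, 0) = 3.7, max(-3.9, 0) = 0
Node u (S = 46): V_u = 1/1.09·[0.7000·12.9000 + 0.3000·3.7000] = 9.3028
Node d (S = 38): V_d = 1/1.09·[0.7000·3.7000 + 0.3000·0.0000] = 2.3761
Node 0 (S = 40): V_0 = 1/1.09·[0.7000·9.3028 + 0.3000·2.3761] = 6.6282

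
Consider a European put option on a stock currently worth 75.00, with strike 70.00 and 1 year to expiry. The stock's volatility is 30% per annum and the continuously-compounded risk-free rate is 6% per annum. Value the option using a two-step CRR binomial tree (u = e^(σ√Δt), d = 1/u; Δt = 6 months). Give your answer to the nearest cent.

CRR parameters: u = e^(σ√Δt) = e^(0.3·√0.5) = 1.2363, d = 1/u = 0.8089
Per-period rate: rΔt = 0.06·0.5 = 0.03, so R = e^0.03 = 1.0305
Risk-neutral probability p = (e^0.03 − 0.8089)/(1.2363 − 0.8089) = 0.2216/0.4275 = 0.5184
Terminal stock prices: S_uu = 114.6, S_ud = 75, S_dd = 49.07
Terminal payoffs (K − S): max(-44.63, 0) = 0, max(-5, 0) = 0, max(20.93, 0) = 20.93
Node u (S = 92.72): V_u = e^(−0.03)·[0.5184·0.0000 + 0.4816·0.0000] = 0.0000
Node d (S = 60.66): V_d = e^(−0.03)·[0.5184·0.0000 + 0.4816·20.9312] = 9.7823
Node 0 (S = 75): V_0 = e^(−0.03)·[0.5184·0.0000 + 0.4816·9.7823] = 4.5718

4.57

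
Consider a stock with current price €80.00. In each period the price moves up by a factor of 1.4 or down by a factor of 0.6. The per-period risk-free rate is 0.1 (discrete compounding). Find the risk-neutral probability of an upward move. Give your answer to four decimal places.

Risk-neutral probability p = (1 + 0.1 − 0.6)/(1.4 − 0.6) = 0.5000/0.8000 = 0.6250

p = 0.6250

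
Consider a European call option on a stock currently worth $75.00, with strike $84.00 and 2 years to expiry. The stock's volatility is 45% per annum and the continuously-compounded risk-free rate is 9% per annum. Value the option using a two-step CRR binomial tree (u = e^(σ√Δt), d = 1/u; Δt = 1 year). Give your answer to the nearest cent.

$20.19

CRR parameters: u = e^(σ√Δt) = e^(0.45·√1) = 1.5683, d = 1/u = 0.6376
Per-period rate: rΔt = 0.09·1 = 0.09, so R = e^0.09 = 1.0942
Risk-neutral probability p = (e^0.09 − 0.6376)/(1.5683 − 0.6376) = 0.4565/0.9307 = 0.4905
Terminal stock prices: S_uu = 184.5, S_ud = 75, S_dd = 30.49
Terminal payoffs (S − K): max(100.5, 0) = 100.5, max(-9, 0) = 0, max(-53.51, 0) = 0
Node u (S = 117.6): V_u = e^(−0.09)·[0.4905·100.4702 + 0.5095·0.0000] = 45.0436
Node d (S = 47.82): V_d = e^(−0.09)·[0.4905·0.0000 + 0.5095·0.0000] = 0.0000
Node 0 (S = 75): V_0 = e^(−0.09)·[0.4905·45.0436 + 0.5095·0.0000] = 20.1943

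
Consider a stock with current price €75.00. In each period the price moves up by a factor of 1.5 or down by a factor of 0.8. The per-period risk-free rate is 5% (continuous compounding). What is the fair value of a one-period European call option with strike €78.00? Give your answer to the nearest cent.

€11.78

Risk-neutral probability p = (e^0.05 − 0.8)/(1.5 − 0.8) = 0.2513/0.7000 = 0.3590
Terminal stock prices: S_u = 112.5, S_d = 60
Terminal payoffs (S − K): max(34.5, 0) = 34.5, max(-18, 0) = 0
Node 0 (S = 75): V_0 = e^(−0.05)·[0.3590·34.5000 + 0.6410·0.0000] = 11.7801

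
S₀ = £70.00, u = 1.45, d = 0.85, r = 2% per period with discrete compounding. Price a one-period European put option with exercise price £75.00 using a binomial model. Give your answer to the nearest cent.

Risk-neutral probability p = (1 + 0.02 − 0.85)/(1.45 − 0.85) = 0.1700/0.6000 = 0.2833
Terminal stock prices: S_u = 101.5, S_d = 59.5
Terminal payoffs (K − S): max(-26.5, 0) = 0, max(15.5, 0) = 15.5
Node 0 (S = 70): V_0 = 1/1.02·[0.2833·0.0000 + 0.7167·15.5000] = 10.8905

£10.89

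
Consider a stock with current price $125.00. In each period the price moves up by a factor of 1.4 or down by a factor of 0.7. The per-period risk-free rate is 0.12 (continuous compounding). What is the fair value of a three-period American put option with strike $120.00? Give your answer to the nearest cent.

$13.43

Risk-neutral probability p = (e^0.12 − 0.7)/(1.4 − 0.7) = 0.4275/0.7000 = 0.6107
Terminal stock prices: S_uuu = 343, S_uud = 171.5, S_udd = 85.75, S_ddd = 42.87
Terminal payoffs (K − S): max(-223, 0) = 0, max(-51.5, 0) = 0, max(34.25, 0) = 34.25, max(77.12, 0) = 77.12
Node uu (S = 245): continuation = e^(−0.12)·[0.6107·0.0000 + 0.3893·0.0000] = 0.0000; exercise value = 0.0000 ≤ continuation, so V_uu = 0.0000
Node ud (S = 122.5): continuation = e^(−0.12)·[0.6107·0.0000 + 0.3893·34.2500] = 11.8255; exercise value = 0.0000 ≤ continuation, so V_ud = 11.8255
Node dd (S = 61.25): continuation = e^(−0.12)·[0.6107·34.2500 + 0.3893·77.1250] = 45.1805; exercise value = 58.7500 > continuation, so V_dd = 58.7500 (exercise)
Node u (S = 175): continuation = e^(−0.12)·[0.6107·0.0000 + 0.3893·11.8255] = 4.0830; exercise value = 0.0000 ≤ continuation, so V_u = 4.0830
Node d (S = 87.5): continuation = e^(−0.12)·[0.6107·11.8255 + 0.3893·58.7500] = 26.6899; exercise value = 32.5000 > continuation, so V_d = 32.5000 (exercise)
Node 0 (S = 125): continuation = e^(−0.12)·[0.6107·4.0830 + 0.3893·32.5000] = 13.4328; exercise value = 0.0000 ≤ continuation, so V_0 = 13.4328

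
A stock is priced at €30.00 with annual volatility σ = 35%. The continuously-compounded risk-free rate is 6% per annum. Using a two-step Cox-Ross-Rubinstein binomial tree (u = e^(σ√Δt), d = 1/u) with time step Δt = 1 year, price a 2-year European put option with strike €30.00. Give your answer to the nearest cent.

€3.35

CRR parameters: u = e^(σ√Δt) = e^(0.35·√1) = 1.4191, d = 1/u = 0.7047
Per-period rate: rΔt = 0.06·1 = 0.06, so R = e^0.06 = 1.0618
Risk-neutral probability p = (e^0.06 − 0.7047)/(1.4191 − 0.7047) = 0.3571/0.7144 = 0.4999
Terminal stock prices: S_uu = 60.41, S_ud = 30, S_dd = 14.9
Terminal payoffs (K − S): max(-30.41, 0) = 0, max(0, 0) = 0, max(15.1, 0) = 15.1
Node u (S = 42.57): V_u = e^(−0.06)·[0.4999·0.0000 + 0.5001·0.0000] = 0.0000
Node d (S = 21.14): V_d = e^(−0.06)·[0.4999·0.0000 + 0.5001·15.1024] = 7.1123
Node 0 (S = 30): V_0 = e^(−0.06)·[0.4999·0.0000 + 0.5001·7.1123] = 3.3494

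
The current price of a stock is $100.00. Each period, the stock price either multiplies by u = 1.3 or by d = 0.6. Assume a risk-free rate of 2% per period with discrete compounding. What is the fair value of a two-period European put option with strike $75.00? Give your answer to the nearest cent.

Risk-neutral probability p = (1 + 0.02 − 0.6)/(1.3 − 0.6) = 0.4200/0.7000 = 0.6000
Terminal stock prices: S_uu = 169, S_ud = 78, S_dd = 36
Terminal payoffs (K − S): max(-94, 0) = 0, max(-3, 0) = 0, max(39, 0) = 39
Node u (S = 130): V_u = 1/1.02·[0.6000·0.0000 + 0.4000·0.0000] = 0.0000
Node d (S = 60): V_d = 1/1.02·[0.6000·0.0000 + 0.4000·39.0000] = 15.2941
Node 0 (S = 100): V_0 = 1/1.02·[0.6000·0.0000 + 0.4000·15.2941] = 5.9977

$6.00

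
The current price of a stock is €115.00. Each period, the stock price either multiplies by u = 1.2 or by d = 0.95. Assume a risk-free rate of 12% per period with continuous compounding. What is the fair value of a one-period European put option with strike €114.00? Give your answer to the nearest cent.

Risk-neutral probability p = (e^0.12 − 0.95)/(1.2 − 0.95) = 0.1775/0.2500 = 0.7100
Terminal stock prices: S_u = 138, S_d = 109.2
Terminal payoffs (K − S): max(-24, 0) = 0, max(4.75, 0) = 4.75
Node 0 (S = 115): V_0 = e^(−0.12)·[0.7100·0.0000 + 0.2900·4.7500] = 1.2218

€1.22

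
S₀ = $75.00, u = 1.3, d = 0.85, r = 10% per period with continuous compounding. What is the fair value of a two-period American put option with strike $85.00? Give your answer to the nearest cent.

Risk-neutral probability p = (e^0.1 − 0.85)/(1.3 − 0.85) = 0.2552/0.4500 = 0.5670
Terminal stock prices: S_uu = 126.8, S_ud = 82.88, S_dd = 54.19
Terminal payoffs (K − S): max(-41.75, 0) = 0, max(2.125, 0) = 2.125, max(30.81, 0) = 30.81
Node u (S = 97.5): continuation = e^(−0.1)·[0.5670·0.0000 + 0.4330·2.1250] = 0.8325; exercise value = 0.0000 ≤ continuation, so V_u = 0.8325
Node d (S = 63.75): continuation = e^(−0.1)·[0.5670·2.1250 + 0.4330·30.8125] = 13.1612; exercise value = 21.2500 > continuation, so V_d = 21.2500 (exercise)
Node 0 (S = 75): continuation = e^(−0.1)·[0.5670·0.8325 + 0.4330·21.2500] = 8.7519; exercise value = 10.0000 > continuation, so V_0 = 10.0000 (exercise)

$10.00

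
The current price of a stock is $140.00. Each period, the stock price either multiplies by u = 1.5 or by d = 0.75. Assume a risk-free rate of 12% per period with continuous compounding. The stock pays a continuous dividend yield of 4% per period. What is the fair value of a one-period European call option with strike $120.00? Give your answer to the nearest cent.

Per-period risk-free factor R = e^0.12 = 1.1275; dividend-adjusted growth = e^(0.12−0.04) = 1.0833.
Risk-neutral probability p = (1.0833 − 0.75)/(1.5 − 0.75) = 0.3333/0.7500 = 0.4444
Terminal stock prices: S_u = 210, S_d = 105
Terminal payoffs (S − K): max(90, 0) = 90, max(-15, 0) = 0
Node 0 (S = 140): V_0 = e^(−0.12)·[0.4444·90.0000 + 0.5556·0.0000] = 35.4719

$35.47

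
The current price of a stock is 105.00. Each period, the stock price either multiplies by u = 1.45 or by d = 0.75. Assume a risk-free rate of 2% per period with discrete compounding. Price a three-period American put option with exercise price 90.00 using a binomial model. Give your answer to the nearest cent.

Risk-neutral probability p = (1 + 0.02 − 0.75)/(1.45 − 0.75) = 0.2700/0.7000 = 0.3857
Terminal stock prices: S_uuu = 320.1, S_uud = 165.6, S_udd = 85.64, S_ddd = 44.3
Terminal payoffs (K − S): max(-230.1, 0) = 0, max(-75.57, 0) = 0, max(4.359, 0) = 4.359, max(45.7, 0) = 45.7
Node uu (S = 220.8): continuation = 1/1.02·[0.3857·0.0000 + 0.6143·0.0000] = 0.0000; exercise value = 0.0000 ≤ continuation, so V_uu = 0.0000
Node ud (S = 114.2): continuation = 1/1.02·[0.3857·0.0000 + 0.6143·4.3594] = 2.6254; exercise value = 0.0000 ≤ continuation, so V_ud = 2.6254
Node dd (S = 59.06): continuation = 1/1.02·[0.3857·4.3594 + 0.6143·45.7031] = 29.1728; exercise value = 30.9375 > continuation, so V_dd = 30.9375 (exercise)
Node u (S = 152.2): continuation = 1/1.02·[0.3857·0.0000 + 0.6143·2.6254] = 1.5811; exercise value = 0.0000 ≤ continuation, so V_u = 1.5811
Node d (S = 78.75): continuation = 1/1.02·[0.3857·2.6254 + 0.6143·30.9375] = 19.6246; exercise value = 11.2500 ≤ continuation, so V_d = 19.6246
Node 0 (S = 105): continuation = 1/1.02·[0.3857·1.5811 + 0.6143·19.6246] = 12.4167; exercise value = 0.0000 ≤ continuation, so V_0 = 12.4167

12.42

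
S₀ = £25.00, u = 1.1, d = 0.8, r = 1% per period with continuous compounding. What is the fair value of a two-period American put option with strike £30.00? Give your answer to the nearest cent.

£5.00

Risk-neutral probability p = (e^0.01 − 0.8)/(1.1 − 0.8) = 0.2101/0.3000 = 0.7002
Terminal stock prices: S_uu = 30.25, S_ud = 22, S_dd = 16
Terminal payoffs (K − S): max(-0.25, 0) = 0, max(8, 0) = 8, max(14, 0) = 14
Node u (S = 27.5): continuation = e^(−0.01)·[0.7002·0.0000 + 0.2998·8.0000] = 2.3748; exercise value = 2.5000 > continuation, so V_u = 2.5000 (exercise)
Node d (S = 20): continuation = e^(−0.01)·[0.7002·8.0000 + 0.2998·14.0000] = 9.7015; exercise value = 10.0000 > continuation, so V_d = 10.0000 (exercise)
Node 0 (S = 25): continuation = e^(−0.01)·[0.7002·2.5000 + 0.2998·10.0000] = 4.7015; exercise value = 5.0000 > continuation, so V_0 = 5.0000 (exercise)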